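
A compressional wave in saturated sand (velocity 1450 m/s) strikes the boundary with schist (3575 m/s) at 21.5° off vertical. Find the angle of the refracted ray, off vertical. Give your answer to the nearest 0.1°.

64.6°

Snell's law: sin θ₂ = (V₂/V₁)·sin θ₁ = (3575/1450)·sin 21.5° = 0.9036.
θ₂ = arcsin 0.9036 = 64.64° from the normal.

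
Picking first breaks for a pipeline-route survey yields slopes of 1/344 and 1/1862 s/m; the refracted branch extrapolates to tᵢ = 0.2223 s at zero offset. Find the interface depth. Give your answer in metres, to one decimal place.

θ_c = arcsin(344/1862) = 10.65°; cos θ_c = 0.9828.
tᵢ = 2h cos θ_c/V₁ ⇒ h = tᵢ·V₁/(2 cos θ_c) = 0.2223·344/(2·0.9828) = 38.91 m.

38.9 m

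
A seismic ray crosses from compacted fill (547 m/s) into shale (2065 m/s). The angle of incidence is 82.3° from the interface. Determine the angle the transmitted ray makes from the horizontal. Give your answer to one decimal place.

Angle from the normal: 90° − 82.3° = 7.7°.
sin θ₁/V₁ = sin θ₂/V₂ ⇒ sin θ₂ = 2065·sin 7.7°/547 = 2065·0.1340/547 = 0.5058.
θ₂ = sin⁻¹(0.5058) = 30.39° (from vertical).
From the interface: 90° − 30.39° = 59.61°.

59.6°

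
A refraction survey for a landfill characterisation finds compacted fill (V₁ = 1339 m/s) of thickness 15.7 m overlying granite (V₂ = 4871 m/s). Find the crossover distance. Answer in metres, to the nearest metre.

θ_c = arcsin(1339/4871) = 15.96°, so cos θ_c = 0.9615 and tᵢ = 2h cos θ_c/V₁ = 0.0225 s.
At crossover x/V₁ = x/V₂ + tᵢ ⇒ x = tᵢ/(1/V₁ − 1/V₂) = 0.02255/(7.4683e-04 − 2.0530e-04) = 41.64 m.

42 m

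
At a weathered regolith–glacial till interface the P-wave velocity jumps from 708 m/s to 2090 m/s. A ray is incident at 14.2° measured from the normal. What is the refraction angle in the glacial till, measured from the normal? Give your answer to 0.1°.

Snell's law: sin θ₂ = (V₂/V₁)·sin θ₁ = (2090/708)·sin 14.2° = 0.7241.
θ₂ = sin⁻¹(0.7241) = 46.40° (from vertical).

46.4°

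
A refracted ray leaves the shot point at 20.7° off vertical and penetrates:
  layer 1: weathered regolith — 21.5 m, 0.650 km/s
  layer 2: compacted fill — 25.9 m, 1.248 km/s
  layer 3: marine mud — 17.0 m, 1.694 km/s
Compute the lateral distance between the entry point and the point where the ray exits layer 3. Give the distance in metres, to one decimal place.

p = sin θ₁/V₁ = sin 20.7°/0.650 = 5.4381e-01 s/km is conserved through the stack.
Layer 1: θ = 20.70°; offset = 21.5·tan 20.70° = 8.124 m.
Layer 2: sin θ = p·1.248 = 0.6787 → θ = 42.74°; offset = 25.9·tan 42.74° = 23.933 m.
Layer 3: sin θ = p·1.694 = 0.9212 → θ = 67.10°; offset = 17.0·tan 67.10° = 40.252 m.
Summing the layer offsets gives 72.309 m.

72.3 m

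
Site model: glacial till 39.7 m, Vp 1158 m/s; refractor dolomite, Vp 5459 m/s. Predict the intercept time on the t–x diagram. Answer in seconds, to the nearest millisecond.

0.067 s

tᵢ = 2h·√(V₂²−V₁²)/(V₁V₂).
√(V₂²−V₁²) = √(5459²−1158²) = 5334.8 m/s.
tᵢ = 2·39.7·5334.8/(1158·5459) = 0.06701 s.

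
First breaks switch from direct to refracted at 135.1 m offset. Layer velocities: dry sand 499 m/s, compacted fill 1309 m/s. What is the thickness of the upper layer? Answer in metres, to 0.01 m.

h = (x_cross/2)·√((V₂−V₁)/(V₂+V₁)).
(V₂−V₁)/(V₂+V₁) = (1309−499)/(1309+499) = 0.4480; √ = 0.6693.
h = (135.1/2)·0.6693 = 45.21 m.

45.21 m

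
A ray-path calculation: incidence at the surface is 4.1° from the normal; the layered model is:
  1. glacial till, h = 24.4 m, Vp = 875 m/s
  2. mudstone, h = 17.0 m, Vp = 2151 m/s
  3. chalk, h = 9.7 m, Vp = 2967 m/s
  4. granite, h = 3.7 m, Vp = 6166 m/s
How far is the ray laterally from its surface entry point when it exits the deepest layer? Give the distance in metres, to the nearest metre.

9 m

Apply Snell's law at each interface; in layer i the horizontal offset is hᵢ·tan θᵢ.
Layer 1: θ = 4.10°; offset = 24.4·tan 4.10° = 1.749 m.
Layer 2: sin θ = 2151·sin 4.1°/875 = 0.1758, θ = 10.12°; offset = 17.0·tan 10.12° = 3.035 m.
Layer 3: sin θ = 2967·sin 4.1°/875 = 0.2424, θ = 14.03°; offset = 9.7·tan 14.03° = 2.424 m.
Layer 4: sin θ = 6166·sin 4.1°/875 = 0.5038, θ = 30.25°; offset = 3.7·tan 30.25° = 2.158 m.
Summing the layer offsets gives 9.366 m.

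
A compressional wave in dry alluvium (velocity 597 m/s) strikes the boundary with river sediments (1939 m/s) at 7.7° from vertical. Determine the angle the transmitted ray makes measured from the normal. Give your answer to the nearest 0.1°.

25.8°

Snell's law: sin θ₂ = (V₂/V₁)·sin θ₁ = (1939/597)·sin 7.7° = 0.4352.
θ₂ = sin⁻¹(0.4352) = 25.80° (from vertical).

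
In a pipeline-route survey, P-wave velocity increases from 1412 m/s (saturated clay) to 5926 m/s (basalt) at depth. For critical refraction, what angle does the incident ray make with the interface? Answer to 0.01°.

At critical incidence the refracted ray runs along the interface (θ₂ = 90°), so sin θ_c = V₁/V₂.
θ_c = arcsin(1412/5926) = arcsin 0.2383 = 13.78°.
Measured from the interface: 90° − 13.78° = 76.22°.

76.22°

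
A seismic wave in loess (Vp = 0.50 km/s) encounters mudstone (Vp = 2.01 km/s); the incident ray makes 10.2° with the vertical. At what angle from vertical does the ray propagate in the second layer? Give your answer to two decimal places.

45.39°

Snell's law: sin θ₂ = (V₂/V₁)·sin θ₁ = (2.01/0.50)·sin 10.2° = 0.7119.
θ₂ = arcsin 0.7119 = 45.39° from the normal.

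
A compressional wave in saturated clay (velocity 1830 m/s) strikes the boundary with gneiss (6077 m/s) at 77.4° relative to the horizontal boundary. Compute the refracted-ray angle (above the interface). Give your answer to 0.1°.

43.6°

Convert to the normal: θ₁ = 90° − 77.4° = 12.6°.
Snell's law: sin θ₂ = (V₂/V₁)·sin θ₁ = (6077/1830)·sin 12.6° = 0.7244.
θ₂ = sin⁻¹(0.7244) = 46.42° (from vertical).
From the interface: 90° − 46.42° = 43.58°.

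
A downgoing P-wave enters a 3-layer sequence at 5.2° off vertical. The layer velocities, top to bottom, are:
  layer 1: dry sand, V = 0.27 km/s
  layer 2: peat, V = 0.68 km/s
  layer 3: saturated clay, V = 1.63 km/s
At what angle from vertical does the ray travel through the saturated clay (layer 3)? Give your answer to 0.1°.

Ray parameter p = sin 5.2° / 0.27 = 3.3568e-01 s/km.
sin θ_3 = p·V_3 = 3.3568e-01 × 1.63 = 0.5472.
θ_3 = 33.17° from the vertical.

33.2°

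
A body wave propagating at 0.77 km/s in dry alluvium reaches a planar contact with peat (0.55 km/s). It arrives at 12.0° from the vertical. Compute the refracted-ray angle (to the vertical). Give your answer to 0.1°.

sin θ₁/V₁ = sin θ₂/V₂ ⇒ sin θ₂ = 0.55·sin 12.0°/0.77 = 0.55·0.2079/0.77 = 0.1485.
θ₂ = sin⁻¹(0.1485) = 8.54° (from vertical).

8.5°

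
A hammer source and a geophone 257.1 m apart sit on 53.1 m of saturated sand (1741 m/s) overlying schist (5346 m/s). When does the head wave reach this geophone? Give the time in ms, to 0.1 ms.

θ_c = arcsin(V₁/V₂) = arcsin(1741/5346) = 19.01°, cos θ_c = 0.9455.
Intercept time tᵢ = 2h cos θ_c / V₁ = 2·53.1·0.9455/1741 = 0.05767 s.
t = x/V₂ + tᵢ = 257.1/5346 + 0.05767 = 0.10577 s.

105.8 ms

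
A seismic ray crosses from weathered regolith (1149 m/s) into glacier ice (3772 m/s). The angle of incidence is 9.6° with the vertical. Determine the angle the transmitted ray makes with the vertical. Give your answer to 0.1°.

33.2°

sin θ₁/V₁ = sin θ₂/V₂ ⇒ sin θ₂ = 3772·sin 9.6°/1149 = 3772·0.1668/1149 = 0.5475.
θ₂ = arcsin 0.5475 = 33.19° from the normal.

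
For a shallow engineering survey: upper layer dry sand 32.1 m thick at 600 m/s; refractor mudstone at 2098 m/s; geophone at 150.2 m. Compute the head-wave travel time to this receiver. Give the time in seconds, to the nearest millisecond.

0.174 s

θ_c = arcsin(V₁/V₂) = arcsin(600/2098) = 16.62°, cos θ_c = 0.9582.
Intercept time tᵢ = 2h cos θ_c / V₁ = 2·32.1·0.9582/600 = 0.10253 s.
t = x/V₂ + tᵢ = 150.2/2098 + 0.10253 = 0.17412 s.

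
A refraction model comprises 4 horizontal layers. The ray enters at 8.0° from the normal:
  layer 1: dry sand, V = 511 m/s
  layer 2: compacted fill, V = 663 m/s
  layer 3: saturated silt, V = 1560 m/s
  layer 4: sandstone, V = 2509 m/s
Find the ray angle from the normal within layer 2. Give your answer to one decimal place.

10.4°

Snell's law across each interface conserves sin θ / V, so sin θ_2 = V_2·sin θ₁/V₁.
sin θ_2 = 663 × sin 8.0° / 511 = 0.1806.
θ_2 = arcsin 0.1806 = 10.40°.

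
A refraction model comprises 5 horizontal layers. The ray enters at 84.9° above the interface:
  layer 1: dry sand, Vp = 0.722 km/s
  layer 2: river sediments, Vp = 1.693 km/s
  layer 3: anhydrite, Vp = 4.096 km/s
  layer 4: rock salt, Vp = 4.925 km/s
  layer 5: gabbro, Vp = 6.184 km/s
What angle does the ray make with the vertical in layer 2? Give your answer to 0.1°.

From the normal: θ₁ = 90° − 84.9° = 5.1°.
Ray parameter p = sin 5.1° / 0.722 = 1.2312e-01 s/km.
sin θ_2 = p·V_2 = 1.2312e-01 × 1.693 = 0.2084.
θ_2 = 12.03° from the vertical.

12.0°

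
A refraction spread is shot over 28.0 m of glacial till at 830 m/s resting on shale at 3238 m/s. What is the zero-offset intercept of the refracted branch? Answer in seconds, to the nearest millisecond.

tᵢ = 2h·√(V₂²−V₁²)/(V₁V₂).
√(V₂²−V₁²) = √(3238²−830²) = 3129.8 m/s.
tᵢ = 2·28.0·3129.8/(830·3238) = 0.06522 s.

0.065 s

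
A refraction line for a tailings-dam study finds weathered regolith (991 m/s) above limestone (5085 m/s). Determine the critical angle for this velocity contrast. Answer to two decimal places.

11.24°

At critical incidence the refracted ray runs along the interface (θ₂ = 90°), so sin θ_c = V₁/V₂.
θ_c = arcsin(991/5085) = arcsin 0.1949 = 11.24°.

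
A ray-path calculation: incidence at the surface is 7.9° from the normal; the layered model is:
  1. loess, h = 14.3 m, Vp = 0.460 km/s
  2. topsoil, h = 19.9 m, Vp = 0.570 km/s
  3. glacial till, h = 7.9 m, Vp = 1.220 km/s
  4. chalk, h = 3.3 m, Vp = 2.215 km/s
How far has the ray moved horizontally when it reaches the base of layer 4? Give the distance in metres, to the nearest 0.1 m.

p = sin θ₁/V₁ = sin 7.9°/0.460 = 2.9879e-01 s/km is conserved through the stack.
Layer 1: θ = 7.90°; offset = 14.3·tan 7.90° = 1.984 m.
Layer 2: sin θ = p·0.570 = 0.1703 → θ = 9.81°; offset = 19.9·tan 9.81° = 3.439 m.
Layer 3: sin θ = p·1.220 = 0.3645 → θ = 21.38°; offset = 7.9·tan 21.38° = 3.093 m.
Layer 4: sin θ = p·2.215 = 0.6618 → θ = 41.44°; offset = 3.3·tan 41.44° = 2.913 m.
Summing the layer offsets gives 11.430 m.

11.4 m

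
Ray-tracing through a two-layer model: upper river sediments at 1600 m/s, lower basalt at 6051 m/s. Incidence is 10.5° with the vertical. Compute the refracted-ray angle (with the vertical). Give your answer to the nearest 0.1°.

43.6°

Snell's law: sin θ₂ = (V₂/V₁)·sin θ₁ = (6051/1600)·sin 10.5° = 0.6892.
θ₂ = arcsin 0.6892 = 43.57° from the normal.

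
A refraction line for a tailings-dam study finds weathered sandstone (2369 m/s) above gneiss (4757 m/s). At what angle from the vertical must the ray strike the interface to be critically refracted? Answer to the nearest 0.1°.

29.9°

Critical incidence: sin θ_c = V₁/V₂ = 2369/4757 = 0.4980.
θ_c = arcsin 0.4980 = 29.87°.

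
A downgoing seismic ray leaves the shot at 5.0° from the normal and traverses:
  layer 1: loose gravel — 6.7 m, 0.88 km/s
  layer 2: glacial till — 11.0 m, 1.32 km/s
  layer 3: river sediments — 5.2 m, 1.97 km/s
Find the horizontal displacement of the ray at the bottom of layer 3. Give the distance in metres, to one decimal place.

3.1 m

Apply Snell's law at each interface; in layer i the horizontal offset is hᵢ·tan θᵢ.
Layer 1: θ = 5.00°; offset = 6.7·tan 5.00° = 0.586 m.
Layer 2: sin θ = 1.32·sin 5.0°/0.88 = 0.1307, θ = 7.51°; offset = 11.0·tan 7.51° = 1.451 m.
Layer 3: sin θ = 1.97·sin 5.0°/0.88 = 0.1951, θ = 11.25°; offset = 5.2·tan 11.25° = 1.034 m.
Summing the layer offsets gives 3.071 m.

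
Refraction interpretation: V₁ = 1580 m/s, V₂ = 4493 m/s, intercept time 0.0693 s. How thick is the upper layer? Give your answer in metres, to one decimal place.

58.5 m

θ_c = arcsin(1580/4493) = 20.59°; cos θ_c = 0.9361.
tᵢ = 2h cos θ_c/V₁ ⇒ h = tᵢ·V₁/(2 cos θ_c) = 0.0693·1580/(2·0.9361) = 58.48 m.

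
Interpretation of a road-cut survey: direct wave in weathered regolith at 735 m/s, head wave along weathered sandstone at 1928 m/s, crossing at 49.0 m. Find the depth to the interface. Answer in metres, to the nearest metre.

h = (x_cross/2)·√((V₂−V₁)/(V₂+V₁)).
(V₂−V₁)/(V₂+V₁) = (1928−735)/(1928+735) = 0.4480; √ = 0.6693.
h = (49.0/2)·0.6693 = 16.40 m.

16 m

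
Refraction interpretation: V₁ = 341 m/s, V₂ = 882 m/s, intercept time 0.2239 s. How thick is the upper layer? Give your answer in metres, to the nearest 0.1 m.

h = tᵢ·V₁·V₂ / (2·√(V₂²−V₁²)).
√(V₂²−V₁²) = √(882² − 341²) = 813.4 m/s.
h = 0.2239 s × 341 × 882 / (2 × 813.4) = 41.39 m.

41.4 m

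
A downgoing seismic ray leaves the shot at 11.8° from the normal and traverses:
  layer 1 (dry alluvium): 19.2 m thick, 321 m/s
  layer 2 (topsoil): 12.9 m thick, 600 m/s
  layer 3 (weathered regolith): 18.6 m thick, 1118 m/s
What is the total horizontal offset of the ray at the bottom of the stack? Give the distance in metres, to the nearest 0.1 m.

Apply Snell's law at each interface; in layer i the horizontal offset is hᵢ·tan θᵢ.
Layer 1: θ = 11.80°; offset = 19.2·tan 11.80° = 4.011 m.
Layer 2: sin θ = 600·sin 11.8°/321 = 0.3822, θ = 22.47°; offset = 12.9·tan 22.47° = 5.336 m.
Layer 3: sin θ = 1118·sin 11.8°/321 = 0.7122, θ = 45.42°; offset = 18.6·tan 45.42° = 18.873 m.
Summing the layer offsets gives 28.220 m.

28.2 m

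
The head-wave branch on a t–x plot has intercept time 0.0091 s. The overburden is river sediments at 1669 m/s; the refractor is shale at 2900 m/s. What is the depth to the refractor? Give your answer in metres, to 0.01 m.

9.29 m

θ_c = arcsin(1669/2900) = 35.14°; cos θ_c = 0.8178.
tᵢ = 2h cos θ_c/V₁ ⇒ h = tᵢ·V₁/(2 cos θ_c) = 0.0091·1669/(2·0.8178) = 9.29 m.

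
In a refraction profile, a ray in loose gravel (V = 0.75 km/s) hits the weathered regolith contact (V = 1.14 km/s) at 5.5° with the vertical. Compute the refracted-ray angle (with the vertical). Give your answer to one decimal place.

sin θ₁/V₁ = sin θ₂/V₂ ⇒ sin θ₂ = 1.14·sin 5.5°/0.75 = 1.14·0.0958/0.75 = 0.1457.
θ₂ = sin⁻¹(0.1457) = 8.38° (from vertical).

8.4°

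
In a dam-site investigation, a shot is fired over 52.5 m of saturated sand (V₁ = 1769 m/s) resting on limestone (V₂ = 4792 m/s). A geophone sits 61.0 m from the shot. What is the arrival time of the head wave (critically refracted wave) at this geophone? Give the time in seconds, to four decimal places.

0.0679 s

θ_c = arcsin(V₁/V₂) = arcsin(1769/4792) = 21.66°, cos θ_c = 0.9294.
Intercept time tᵢ = 2h cos θ_c / V₁ = 2·52.5·0.9294/1769 = 0.05516 s.
t = x/V₂ + tᵢ = 61.0/4792 + 0.05516 = 0.06789 s.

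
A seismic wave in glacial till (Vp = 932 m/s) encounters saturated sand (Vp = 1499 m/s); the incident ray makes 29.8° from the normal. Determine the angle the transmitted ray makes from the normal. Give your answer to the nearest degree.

53°

sin θ₁/V₁ = sin θ₂/V₂ ⇒ sin θ₂ = 1499·sin 29.8°/932 = 1499·0.4970/932 = 0.7993.
θ₂ = sin⁻¹(0.7993) = 53.06° (from vertical).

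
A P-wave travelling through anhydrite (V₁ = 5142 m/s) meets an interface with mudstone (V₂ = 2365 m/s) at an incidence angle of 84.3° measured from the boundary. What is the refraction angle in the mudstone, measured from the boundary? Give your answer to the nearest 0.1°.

87.4°

Convert to the normal: θ₁ = 90° − 84.3° = 5.7°.
sin θ₁/V₁ = sin θ₂/V₂ ⇒ sin θ₂ = 2365·sin 5.7°/5142 = 2365·0.0993/5142 = 0.0457.
θ₂ = arcsin 0.0457 = 2.62° from the normal.
From the interface: 90° − 2.62° = 87.38°.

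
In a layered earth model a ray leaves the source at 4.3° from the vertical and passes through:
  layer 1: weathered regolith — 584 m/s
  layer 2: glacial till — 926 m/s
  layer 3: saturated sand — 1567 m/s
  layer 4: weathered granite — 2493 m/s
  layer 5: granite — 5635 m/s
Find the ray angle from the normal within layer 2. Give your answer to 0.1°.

6.8°

Ray parameter p = sin 4.3° / 584 = 1.2839e-04 s/m.
sin θ_2 = p·V_2 = 1.2839e-04 × 926 = 0.1189.
θ_2 = arcsin 0.1189 = 6.83°.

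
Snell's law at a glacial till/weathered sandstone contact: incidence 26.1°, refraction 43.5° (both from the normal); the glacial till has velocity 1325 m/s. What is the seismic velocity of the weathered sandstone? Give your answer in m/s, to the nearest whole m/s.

2073 m/s

Snell's law: sin 26.1°/V₁ = sin 43.5°/V₂.
V₂ = V₁·sin 43.5°/sin 26.1° = 1325 × 1.5647 = 2073.17 m/s.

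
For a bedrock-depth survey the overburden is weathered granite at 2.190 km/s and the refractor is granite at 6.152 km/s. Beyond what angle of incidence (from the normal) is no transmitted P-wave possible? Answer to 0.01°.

20.85°

Critical incidence: sin θ_c = V₁/V₂ = 2.190/6.152 = 0.3560.
θ_c = arcsin 0.3560 = 20.85°.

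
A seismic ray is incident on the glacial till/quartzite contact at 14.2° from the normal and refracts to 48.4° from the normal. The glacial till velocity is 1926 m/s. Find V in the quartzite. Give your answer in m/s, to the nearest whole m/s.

5871 m/s

Snell's law: sin 14.2°/V₁ = sin 48.4°/V₂.
V₂ = V₁·sin 48.4°/sin 14.2° = 1926 × 3.0484 = 5871.24 m/s.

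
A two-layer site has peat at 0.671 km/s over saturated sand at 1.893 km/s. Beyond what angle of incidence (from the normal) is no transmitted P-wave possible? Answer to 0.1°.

20.8°

At critical incidence the refracted ray runs along the interface (θ₂ = 90°), so sin θ_c = V₁/V₂.
θ_c = arcsin(0.671/1.893) = arcsin 0.3545 = 20.76°.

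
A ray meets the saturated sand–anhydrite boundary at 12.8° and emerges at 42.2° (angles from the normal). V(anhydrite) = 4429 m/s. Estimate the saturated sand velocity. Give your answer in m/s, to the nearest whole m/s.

sin 12.8° = 0.2215; sin 42.2° = 0.6717.
V₁ = V₂·(sin θ₁/sin θ₂) = 4429·(0.2215/0.6717) = 1460.78 m/s.

1461 m/s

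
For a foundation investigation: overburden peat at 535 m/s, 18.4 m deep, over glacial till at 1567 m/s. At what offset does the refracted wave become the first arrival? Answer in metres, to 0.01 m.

52.52 m

x_cross = 2h·√((V₂+V₁)/(V₂−V₁)).
(V₂+V₁)/(V₂−V₁) = (1567+535)/(1567−535) = 2.0368; √ = 1.4272.
x_cross = 2·18.4·1.4272 = 52.52 m.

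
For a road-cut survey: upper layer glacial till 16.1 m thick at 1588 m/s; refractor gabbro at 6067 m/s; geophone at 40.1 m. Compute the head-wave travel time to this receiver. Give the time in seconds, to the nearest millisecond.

0.026 s

θ_c = arcsin(V₁/V₂) = arcsin(1588/6067) = 15.17°, cos θ_c = 0.9651.
Intercept time tᵢ = 2h cos θ_c / V₁ = 2·16.1·0.9651/1588 = 0.01957 s.
t = x/V₂ + tᵢ = 40.1/6067 + 0.01957 = 0.02618 s.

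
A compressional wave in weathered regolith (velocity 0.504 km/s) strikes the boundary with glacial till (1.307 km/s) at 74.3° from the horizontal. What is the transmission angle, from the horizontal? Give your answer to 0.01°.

Angle from the normal: 90° − 74.3° = 15.7°.
sin θ₁/V₁ = sin θ₂/V₂ ⇒ sin θ₂ = 1.307·sin 15.7°/0.504 = 1.307·0.2706/0.504 = 0.7017.
θ₂ = sin⁻¹(0.7017) = 44.57° (from vertical).
From the interface: 90° − 44.57° = 45.43°.

45.43°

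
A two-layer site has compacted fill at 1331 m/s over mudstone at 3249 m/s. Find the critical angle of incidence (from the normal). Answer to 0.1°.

Critical incidence: sin θ_c = V₁/V₂ = 1331/3249 = 0.4097.
θ_c = arcsin 0.4097 = 24.18°.

24.2°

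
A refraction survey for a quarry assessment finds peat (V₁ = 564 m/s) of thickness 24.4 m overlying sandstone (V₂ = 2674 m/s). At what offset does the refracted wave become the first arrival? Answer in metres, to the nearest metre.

60 m

x_cross = 2h·√((V₂+V₁)/(V₂−V₁)).
(V₂+V₁)/(V₂−V₁) = (2674+564)/(2674−564) = 1.5346; √ = 1.2388.
x_cross = 2·24.4·1.2388 = 60.45 m.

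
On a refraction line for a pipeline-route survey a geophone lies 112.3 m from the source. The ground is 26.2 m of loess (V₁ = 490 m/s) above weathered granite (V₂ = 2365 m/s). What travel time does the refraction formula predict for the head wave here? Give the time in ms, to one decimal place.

t = x/V₂ + 2h·√(V₂²−V₁²)/(V₁V₂).
√(V₂²−V₁²) = √(2365²−490²) = 2313.7 m/s; delay term = 2·26.2·2313.7/(490·2365) = 0.10462 s.
t = 112.3/2365 + 0.10462 = 0.15210 s.

152.1 ms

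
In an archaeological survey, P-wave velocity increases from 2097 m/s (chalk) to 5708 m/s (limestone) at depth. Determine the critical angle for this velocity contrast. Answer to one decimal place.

Critical incidence: sin θ_c = V₁/V₂ = 2097/5708 = 0.3674.
θ_c = arcsin 0.3674 = 21.55°.

21.6°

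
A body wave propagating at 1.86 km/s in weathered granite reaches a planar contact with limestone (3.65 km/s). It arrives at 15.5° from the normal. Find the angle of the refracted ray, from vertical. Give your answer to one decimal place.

31.6°

sin θ₁/V₁ = sin θ₂/V₂ ⇒ sin θ₂ = 3.65·sin 15.5°/1.86 = 3.65·0.2672/1.86 = 0.5244.
θ₂ = sin⁻¹(0.5244) = 31.63° (from vertical).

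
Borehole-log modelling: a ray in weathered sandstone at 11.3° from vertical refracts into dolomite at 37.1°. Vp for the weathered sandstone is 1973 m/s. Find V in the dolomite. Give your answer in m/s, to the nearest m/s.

Snell's law: sin 11.3°/V₁ = sin 37.1°/V₂.
V₂ = V₁·sin 37.1°/sin 11.3° = 1973 × 3.0784 = 6073.76 m/s.

6074 m/s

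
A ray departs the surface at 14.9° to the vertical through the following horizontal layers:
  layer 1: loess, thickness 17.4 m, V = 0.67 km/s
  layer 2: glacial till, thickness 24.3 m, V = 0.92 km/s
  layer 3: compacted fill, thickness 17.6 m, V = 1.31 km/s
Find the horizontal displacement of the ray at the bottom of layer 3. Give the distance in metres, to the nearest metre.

24 m

p = sin θ₁/V₁ = sin 14.9°/0.67 = 3.8378e-01 s/km is conserved through the stack.
Layer 1: θ = 14.90°; offset = 17.4·tan 14.90° = 4.630 m.
Layer 2: sin θ = p·0.92 = 0.3531 → θ = 20.68°; offset = 24.3·tan 20.68° = 9.170 m.
Layer 3: sin θ = p·1.31 = 0.5028 → θ = 30.18°; offset = 17.6·tan 30.18° = 10.236 m.
Total horizontal offset = 24.036 m.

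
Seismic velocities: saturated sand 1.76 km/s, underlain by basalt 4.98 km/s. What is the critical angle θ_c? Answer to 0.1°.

Critical incidence: sin θ_c = V₁/V₂ = 1.76/4.98 = 0.3534.
θ_c = arcsin 0.3534 = 20.70°.

20.7°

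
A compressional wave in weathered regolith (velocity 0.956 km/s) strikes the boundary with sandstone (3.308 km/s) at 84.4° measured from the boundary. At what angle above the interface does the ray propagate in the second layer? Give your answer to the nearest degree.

Angle from the normal: 90° − 84.4° = 5.6°.
sin θ₁/V₁ = sin θ₂/V₂ ⇒ sin θ₂ = 3.308·sin 5.6°/0.956 = 3.308·0.0976/0.956 = 0.3377.
θ₂ = arcsin 0.3377 = 19.73° from the normal.
From the interface: 90° − 19.73° = 70.27°.

70°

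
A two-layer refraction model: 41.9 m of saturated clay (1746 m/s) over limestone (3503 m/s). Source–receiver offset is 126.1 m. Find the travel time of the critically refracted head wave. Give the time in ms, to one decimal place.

t = x/V₂ + 2h·√(V₂²−V₁²)/(V₁V₂).
√(V₂²−V₁²) = √(3503²−1746²) = 3036.9 m/s; delay term = 2·41.9·3036.9/(1746·3503) = 0.04161 s.
t = 126.1/3503 + 0.04161 = 0.07761 s.

77.6 ms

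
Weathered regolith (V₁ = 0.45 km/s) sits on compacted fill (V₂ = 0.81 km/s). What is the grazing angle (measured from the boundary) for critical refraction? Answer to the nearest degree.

56°

Critical incidence: sin θ_c = V₁/V₂ = 0.45/0.81 = 0.5556.
θ_c = arcsin 0.5556 = 33.75°.
Measured from the interface: 90° − 33.75° = 56.25°.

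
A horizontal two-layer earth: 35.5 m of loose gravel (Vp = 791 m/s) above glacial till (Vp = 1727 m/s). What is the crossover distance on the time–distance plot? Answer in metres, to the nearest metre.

x_cross = 2h·√((V₂+V₁)/(V₂−V₁)).
(V₂+V₁)/(V₂−V₁) = (1727+791)/(1727−791) = 2.6902; √ = 1.6402.
x_cross = 2·35.5·1.6402 = 116.45 m.

116 m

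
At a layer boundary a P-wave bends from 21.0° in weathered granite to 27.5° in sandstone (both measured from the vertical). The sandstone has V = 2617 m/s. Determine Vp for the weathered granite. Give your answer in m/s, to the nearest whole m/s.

sin 21.0° = 0.3584; sin 27.5° = 0.4617.
V₁ = V₂·(sin θ₁/sin θ₂) = 2617·(0.3584/0.4617) = 2031.08 m/s.

2031 m/s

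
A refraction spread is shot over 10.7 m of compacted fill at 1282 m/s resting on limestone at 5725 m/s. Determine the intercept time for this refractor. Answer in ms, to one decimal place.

16.3 ms

θ_c = arcsin(V₁/V₂) = arcsin(1282/5725) = 12.94°; cos θ_c = 0.9746.
tᵢ = 2h·cos θ_c / V₁ = 2·10.7·0.9746 / 1282 = 0.01627 s.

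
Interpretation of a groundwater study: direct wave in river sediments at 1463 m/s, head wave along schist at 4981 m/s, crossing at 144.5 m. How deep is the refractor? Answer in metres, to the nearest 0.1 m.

53.4 m

h = (x_cross/2)·√((V₂−V₁)/(V₂+V₁)).
(V₂−V₁)/(V₂+V₁) = (4981−1463)/(4981+1463) = 0.5459; √ = 0.7389.
h = (144.5/2)·0.7389 = 53.38 m.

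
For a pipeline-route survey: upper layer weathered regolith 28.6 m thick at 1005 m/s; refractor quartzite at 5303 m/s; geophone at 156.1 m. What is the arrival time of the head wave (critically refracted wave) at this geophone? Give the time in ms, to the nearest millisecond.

85 ms

t = x/V₂ + 2h·√(V₂²−V₁²)/(V₁V₂).
√(V₂²−V₁²) = √(5303²−1005²) = 5206.9 m/s; delay term = 2·28.6·5206.9/(1005·5303) = 0.05588 s.
t = 156.1/5303 + 0.05588 = 0.08532 s.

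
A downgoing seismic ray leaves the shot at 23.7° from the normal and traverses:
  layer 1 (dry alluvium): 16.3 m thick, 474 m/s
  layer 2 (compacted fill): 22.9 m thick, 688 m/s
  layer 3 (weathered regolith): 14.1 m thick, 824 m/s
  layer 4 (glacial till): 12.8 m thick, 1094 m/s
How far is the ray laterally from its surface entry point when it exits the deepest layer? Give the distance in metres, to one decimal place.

Apply Snell's law at each interface; in layer i the horizontal offset is hᵢ·tan θᵢ.
Layer 1: θ = 23.70°; offset = 16.3·tan 23.70° = 7.155 m.
Layer 2: sin θ = 688·sin 23.7°/474 = 0.5834, θ = 35.69°; offset = 22.9·tan 35.69° = 16.450 m.
Layer 3: sin θ = 824·sin 23.7°/474 = 0.6987, θ = 44.33°; offset = 14.1·tan 44.33° = 13.772 m.
Layer 4: sin θ = 1094·sin 23.7°/474 = 0.9277, θ = 68.08°; offset = 12.8·tan 68.08° = 31.808 m.
Σ offsets = 69.186 m.

69.2 m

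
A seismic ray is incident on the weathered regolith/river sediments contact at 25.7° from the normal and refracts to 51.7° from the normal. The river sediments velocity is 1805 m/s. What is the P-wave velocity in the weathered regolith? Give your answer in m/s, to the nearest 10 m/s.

1000 m/s

sin 25.7° = 0.4337; sin 51.7° = 0.7848.
V₁ = V₂·(sin θ₁/sin θ₂) = 1805·(0.4337/0.7848) = 997.42 m/s.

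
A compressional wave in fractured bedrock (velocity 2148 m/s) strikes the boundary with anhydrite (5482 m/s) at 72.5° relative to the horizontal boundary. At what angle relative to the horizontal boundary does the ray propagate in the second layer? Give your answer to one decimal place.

Angle from the normal: 90° − 72.5° = 17.5°.
sin θ₁/V₁ = sin θ₂/V₂ ⇒ sin θ₂ = 5482·sin 17.5°/2148 = 5482·0.3007/2148 = 0.7674.
θ₂ = sin⁻¹(0.7674) = 50.12° (from vertical).
From the interface: 90° − 50.12° = 39.88°.

39.9°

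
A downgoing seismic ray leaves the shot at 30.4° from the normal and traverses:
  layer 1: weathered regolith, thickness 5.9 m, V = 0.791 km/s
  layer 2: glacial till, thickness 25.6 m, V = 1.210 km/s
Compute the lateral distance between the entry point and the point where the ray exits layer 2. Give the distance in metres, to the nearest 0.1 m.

p = sin θ₁/V₁ = sin 30.4°/0.791 = 6.3974e-01 s/km is conserved through the stack.
Layer 1: θ = 30.40°; offset = 5.9·tan 30.40° = 3.462 m.
Layer 2: sin θ = p·1.210 = 0.7741 → θ = 50.72°; offset = 25.6·tan 50.72° = 31.302 m.
Σ offsets = 34.763 m.

34.8 m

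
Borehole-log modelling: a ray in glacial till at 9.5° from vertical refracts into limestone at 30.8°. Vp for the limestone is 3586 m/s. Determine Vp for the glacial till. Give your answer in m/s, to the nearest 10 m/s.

Snell's law: sin 9.5°/V₁ = sin 30.8°/V₂.
V₁ = V₂·sin 9.5°/sin 30.8° = 3586 × 0.3223 = 1155.88 m/s.

1160 m/s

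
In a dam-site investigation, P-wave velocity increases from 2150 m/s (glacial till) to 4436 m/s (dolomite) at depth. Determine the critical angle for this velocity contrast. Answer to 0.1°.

29.0°

Critical incidence: sin θ_c = V₁/V₂ = 2150/4436 = 0.4847.
θ_c = arcsin 0.4847 = 28.99°.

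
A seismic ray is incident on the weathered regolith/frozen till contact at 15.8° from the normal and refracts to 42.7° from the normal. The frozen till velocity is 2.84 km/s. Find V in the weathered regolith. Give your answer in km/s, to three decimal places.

1.140 km/s

Snell's law: sin 15.8°/V₁ = sin 42.7°/V₂.
V₁ = V₂·sin 15.8°/sin 42.7° = 2.84 × 0.4015 = 1.140 km/s.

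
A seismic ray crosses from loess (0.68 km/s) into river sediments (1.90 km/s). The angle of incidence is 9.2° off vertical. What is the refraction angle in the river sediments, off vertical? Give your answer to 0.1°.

sin θ₁/V₁ = sin θ₂/V₂ ⇒ sin θ₂ = 1.90·sin 9.2°/0.68 = 1.90·0.1599/0.68 = 0.4467.
θ₂ = arcsin 0.4467 = 26.53° from the normal.

26.5°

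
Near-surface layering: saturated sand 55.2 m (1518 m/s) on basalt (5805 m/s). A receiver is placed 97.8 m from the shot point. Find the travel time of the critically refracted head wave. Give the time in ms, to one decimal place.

87.0 ms

t = x/V₂ + 2h·√(V₂²−V₁²)/(V₁V₂).
√(V₂²−V₁²) = √(5805²−1518²) = 5603.0 m/s; delay term = 2·55.2·5603.0/(1518·5805) = 0.07020 s.
t = 97.8/5805 + 0.07020 = 0.08704 s.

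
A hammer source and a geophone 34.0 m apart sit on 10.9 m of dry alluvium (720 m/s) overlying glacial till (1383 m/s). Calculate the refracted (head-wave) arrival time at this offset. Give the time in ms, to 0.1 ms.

50.4 ms

t = x/V₂ + 2h·√(V₂²−V₁²)/(V₁V₂).
√(V₂²−V₁²) = √(1383²−720²) = 1180.8 m/s; delay term = 2·10.9·1180.8/(720·1383) = 0.02585 s.
t = 34.0/1383 + 0.02585 = 0.05044 s.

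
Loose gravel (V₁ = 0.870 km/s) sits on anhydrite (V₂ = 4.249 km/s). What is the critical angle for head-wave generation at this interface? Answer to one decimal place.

11.8°

Critical incidence: sin θ_c = V₁/V₂ = 0.870/4.249 = 0.2048.
θ_c = arcsin 0.2048 = 11.82°.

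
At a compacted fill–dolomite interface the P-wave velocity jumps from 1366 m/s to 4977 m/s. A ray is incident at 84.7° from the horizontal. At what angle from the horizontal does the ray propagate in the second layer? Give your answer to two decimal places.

Convert to the normal: θ₁ = 90° − 84.7° = 5.3°.
sin θ₁/V₁ = sin θ₂/V₂ ⇒ sin θ₂ = 4977·sin 5.3°/1366 = 4977·0.0924/1366 = 0.3366.
θ₂ = sin⁻¹(0.3366) = 19.67° (from vertical).
From the interface: 90° − 19.67° = 70.33°.

70.33°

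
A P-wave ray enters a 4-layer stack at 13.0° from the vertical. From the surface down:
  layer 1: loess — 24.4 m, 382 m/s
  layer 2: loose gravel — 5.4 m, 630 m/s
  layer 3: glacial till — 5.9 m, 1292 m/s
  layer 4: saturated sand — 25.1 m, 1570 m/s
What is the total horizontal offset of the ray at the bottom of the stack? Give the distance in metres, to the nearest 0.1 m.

75.6 m

Apply Snell's law at each interface; in layer i the horizontal offset is hᵢ·tan θᵢ.
Layer 1: θ = 13.00°; offset = 24.4·tan 13.00° = 5.633 m.
Layer 2: sin θ = 630·sin 13.0°/382 = 0.3710, θ = 21.78°; offset = 5.4·tan 21.78° = 2.157 m.
Layer 3: sin θ = 1292·sin 13.0°/382 = 0.7608, θ = 49.54°; offset = 5.9·tan 49.54° = 6.917 m.
Layer 4: sin θ = 1570·sin 13.0°/382 = 0.9245, θ = 67.60°; offset = 25.1·tan 67.60° = 60.893 m.
Summing the layer offsets gives 75.601 m.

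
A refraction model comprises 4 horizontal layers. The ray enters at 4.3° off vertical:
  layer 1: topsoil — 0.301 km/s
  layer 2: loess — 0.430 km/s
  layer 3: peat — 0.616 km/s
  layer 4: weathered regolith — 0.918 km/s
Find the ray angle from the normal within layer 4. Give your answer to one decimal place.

Ray parameter p = sin 4.3° / 0.301 = 2.4910e-01 s/km.
sin θ_4 = p·V_4 = 2.4910e-01 × 0.918 = 0.2287.
θ_4 = arcsin 0.2287 = 13.22°.

13.2°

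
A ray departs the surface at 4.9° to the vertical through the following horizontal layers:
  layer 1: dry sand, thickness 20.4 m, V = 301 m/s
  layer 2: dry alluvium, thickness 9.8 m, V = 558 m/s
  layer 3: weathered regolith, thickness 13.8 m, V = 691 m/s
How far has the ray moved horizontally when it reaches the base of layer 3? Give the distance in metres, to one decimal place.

Ray parameter p = sin 4.9° / 301 m/s = 2.8378e-04 s/m.
Layer 1: θ = 4.90°; offset = 20.4·tan 4.90° = 1.749 m.
Layer 2: sin θ = p·558 = 0.1583 → θ = 9.11°; offset = 9.8·tan 9.11° = 1.572 m.
Layer 3: sin θ = p·691 = 0.1961 → θ = 11.31°; offset = 13.8·tan 11.31° = 2.760 m.
Total horizontal offset = 6.080 m.

6.1 m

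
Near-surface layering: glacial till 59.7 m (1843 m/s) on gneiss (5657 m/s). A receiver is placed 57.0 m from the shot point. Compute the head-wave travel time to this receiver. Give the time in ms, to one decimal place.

71.3 ms

t = x/V₂ + 2h·√(V₂²−V₁²)/(V₁V₂).
√(V₂²−V₁²) = √(5657²−1843²) = 5348.4 m/s; delay term = 2·59.7·5348.4/(1843·5657) = 0.06125 s.
t = 57.0/5657 + 0.06125 = 0.07133 s.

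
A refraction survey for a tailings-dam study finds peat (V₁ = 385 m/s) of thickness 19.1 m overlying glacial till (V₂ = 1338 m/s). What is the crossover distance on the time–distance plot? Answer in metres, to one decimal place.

θ_c = arcsin(385/1338) = 16.72°, so cos θ_c = 0.9577 and tᵢ = 2h cos θ_c/V₁ = 0.0950 s.
At crossover x/V₁ = x/V₂ + tᵢ ⇒ x = tᵢ/(1/V₁ − 1/V₂) = 0.09502/(2.5974e-03 − 7.4738e-04) = 51.36 m.

51.4 m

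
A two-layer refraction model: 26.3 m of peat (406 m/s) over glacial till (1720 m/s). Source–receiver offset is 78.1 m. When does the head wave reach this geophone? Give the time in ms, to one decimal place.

t = x/V₂ + 2h·√(V₂²−V₁²)/(V₁V₂).
√(V₂²−V₁²) = √(1720²−406²) = 1671.4 m/s; delay term = 2·26.3·1671.4/(406·1720) = 0.12590 s.
t = 78.1/1720 + 0.12590 = 0.17130 s.

171.3 ms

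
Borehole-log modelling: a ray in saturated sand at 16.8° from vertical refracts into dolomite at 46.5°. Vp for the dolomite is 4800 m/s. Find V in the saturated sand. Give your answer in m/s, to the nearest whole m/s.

Snell's law: sin 16.8°/V₁ = sin 46.5°/V₂.
V₁ = V₂·sin 16.8°/sin 46.5° = 4800 × 0.3985 = 1912.60 m/s.

1913 m/s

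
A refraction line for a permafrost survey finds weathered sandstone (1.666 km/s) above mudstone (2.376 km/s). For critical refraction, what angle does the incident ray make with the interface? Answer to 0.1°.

45.5°

At critical incidence the refracted ray runs along the interface (θ₂ = 90°), so sin θ_c = V₁/V₂.
θ_c = arcsin(1.666/2.376) = arcsin 0.7012 = 44.52°.
Measured from the interface: 90° − 44.52° = 45.48°.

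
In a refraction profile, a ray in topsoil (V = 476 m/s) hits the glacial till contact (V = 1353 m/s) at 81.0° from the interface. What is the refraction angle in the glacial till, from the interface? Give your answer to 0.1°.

Angle from the normal: 90° − 81.0° = 9.0°.
sin θ₁/V₁ = sin θ₂/V₂ ⇒ sin θ₂ = 1353·sin 9.0°/476 = 1353·0.1564/476 = 0.4447.
θ₂ = arcsin 0.4447 = 26.40° from the normal.
From the interface: 90° − 26.40° = 63.60°.

63.6°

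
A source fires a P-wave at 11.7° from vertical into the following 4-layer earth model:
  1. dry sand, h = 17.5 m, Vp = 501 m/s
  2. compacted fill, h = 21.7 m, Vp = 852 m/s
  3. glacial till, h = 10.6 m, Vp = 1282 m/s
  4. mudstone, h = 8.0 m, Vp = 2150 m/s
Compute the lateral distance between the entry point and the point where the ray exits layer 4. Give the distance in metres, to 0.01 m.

32.16 m

Apply Snell's law at each interface; in layer i the horizontal offset is hᵢ·tan θᵢ.
Layer 1: θ = 11.70°; offset = 17.5·tan 11.70° = 3.6241 m.
Layer 2: sin θ = 852·sin 11.7°/501 = 0.3449, θ = 20.17°; offset = 21.7·tan 20.17° = 7.9725 m.
Layer 3: sin θ = 1282·sin 11.7°/501 = 0.5189, θ = 31.26°; offset = 10.6·tan 31.26° = 6.4345 m.
Layer 4: sin θ = 2150·sin 11.7°/501 = 0.8702, θ = 60.49°; offset = 8.0·tan 60.49° = 14.1325 m.
Σ offsets = 32.1637 m.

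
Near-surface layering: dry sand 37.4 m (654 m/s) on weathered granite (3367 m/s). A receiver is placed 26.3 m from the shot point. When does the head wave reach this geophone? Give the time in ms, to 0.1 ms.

120.0 ms

θ_c = arcsin(V₁/V₂) = arcsin(654/3367) = 11.20°, cos θ_c = 0.9810.
Intercept time tᵢ = 2h cos θ_c / V₁ = 2·37.4·0.9810/654 = 0.11219 s.
t = x/V₂ + tᵢ = 26.3/3367 + 0.11219 = 0.12001 s.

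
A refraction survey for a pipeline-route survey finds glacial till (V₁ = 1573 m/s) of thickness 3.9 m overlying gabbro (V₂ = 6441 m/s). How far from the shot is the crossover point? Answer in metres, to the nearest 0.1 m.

10.0 m

x_cross = 2h·√((V₂+V₁)/(V₂−V₁)).
(V₂+V₁)/(V₂−V₁) = (6441+1573)/(6441−1573) = 1.6463; √ = 1.2831.
x_cross = 2·3.9·1.2831 = 10.01 m.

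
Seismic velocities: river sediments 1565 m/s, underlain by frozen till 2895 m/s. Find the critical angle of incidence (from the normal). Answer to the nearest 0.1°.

At critical incidence the refracted ray runs along the interface (θ₂ = 90°), so sin θ_c = V₁/V₂.
θ_c = arcsin(1565/2895) = arcsin 0.5406 = 32.72°.

32.7°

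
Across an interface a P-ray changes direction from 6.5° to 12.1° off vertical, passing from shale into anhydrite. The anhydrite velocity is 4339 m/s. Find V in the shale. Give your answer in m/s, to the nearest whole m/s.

2343 m/s

sin 6.5° = 0.1132; sin 12.1° = 0.2096.
V₁ = V₂·(sin θ₁/sin θ₂) = 4339·(0.1132/0.2096) = 2343.25 m/s.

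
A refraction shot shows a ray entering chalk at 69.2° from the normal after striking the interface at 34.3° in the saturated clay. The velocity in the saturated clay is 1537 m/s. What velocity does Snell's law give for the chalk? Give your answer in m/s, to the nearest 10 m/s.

sin 34.3° = 0.5635; sin 69.2° = 0.9348.
V₂ = V₁·(sin θ₂/sin θ₁) = 1537·(0.9348/0.5635) = 2549.71 m/s.

2550 m/s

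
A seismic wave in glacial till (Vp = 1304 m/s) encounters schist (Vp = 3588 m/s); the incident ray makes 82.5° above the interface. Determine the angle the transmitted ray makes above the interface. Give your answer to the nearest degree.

69°

Convert to the normal: θ₁ = 90° − 82.5° = 7.5°.
sin θ₁/V₁ = sin θ₂/V₂ ⇒ sin θ₂ = 3588·sin 7.5°/1304 = 3588·0.1305/1304 = 0.3591.
θ₂ = arcsin 0.3591 = 21.05° from the normal.
From the interface: 90° − 21.05° = 68.95°.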